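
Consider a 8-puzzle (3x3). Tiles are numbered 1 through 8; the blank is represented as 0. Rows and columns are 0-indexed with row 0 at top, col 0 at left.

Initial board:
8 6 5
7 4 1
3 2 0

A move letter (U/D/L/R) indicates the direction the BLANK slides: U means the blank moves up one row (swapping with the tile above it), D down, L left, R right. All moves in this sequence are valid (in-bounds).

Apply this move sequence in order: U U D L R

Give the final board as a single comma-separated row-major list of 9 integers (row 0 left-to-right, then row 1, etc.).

Answer: 8, 6, 5, 7, 4, 0, 3, 2, 1

Derivation:
After move 1 (U):
8 6 5
7 4 0
3 2 1

After move 2 (U):
8 6 0
7 4 5
3 2 1

After move 3 (D):
8 6 5
7 4 0
3 2 1

After move 4 (L):
8 6 5
7 0 4
3 2 1

After move 5 (R):
8 6 5
7 4 0
3 2 1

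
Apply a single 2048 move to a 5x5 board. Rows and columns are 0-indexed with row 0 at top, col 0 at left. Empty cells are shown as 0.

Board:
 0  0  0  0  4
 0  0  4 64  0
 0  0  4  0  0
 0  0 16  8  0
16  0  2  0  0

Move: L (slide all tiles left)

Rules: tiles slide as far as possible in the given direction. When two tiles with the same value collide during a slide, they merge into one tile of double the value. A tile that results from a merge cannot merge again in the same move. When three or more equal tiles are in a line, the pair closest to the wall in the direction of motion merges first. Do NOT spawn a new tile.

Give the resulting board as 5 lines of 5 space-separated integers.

Slide left:
row 0: [0, 0, 0, 0, 4] -> [4, 0, 0, 0, 0]
row 1: [0, 0, 4, 64, 0] -> [4, 64, 0, 0, 0]
row 2: [0, 0, 4, 0, 0] -> [4, 0, 0, 0, 0]
row 3: [0, 0, 16, 8, 0] -> [16, 8, 0, 0, 0]
row 4: [16, 0, 2, 0, 0] -> [16, 2, 0, 0, 0]

Answer:  4  0  0  0  0
 4 64  0  0  0
 4  0  0  0  0
16  8  0  0  0
16  2  0  0  0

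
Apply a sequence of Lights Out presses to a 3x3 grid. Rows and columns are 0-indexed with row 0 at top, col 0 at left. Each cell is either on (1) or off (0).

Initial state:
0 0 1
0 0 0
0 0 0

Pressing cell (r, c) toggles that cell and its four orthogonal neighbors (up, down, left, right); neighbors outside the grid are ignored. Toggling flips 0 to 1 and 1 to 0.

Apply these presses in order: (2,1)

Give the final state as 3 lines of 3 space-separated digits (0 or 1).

Answer: 0 0 1
0 1 0
1 1 1

Derivation:
After press 1 at (2,1):
0 0 1
0 1 0
1 1 1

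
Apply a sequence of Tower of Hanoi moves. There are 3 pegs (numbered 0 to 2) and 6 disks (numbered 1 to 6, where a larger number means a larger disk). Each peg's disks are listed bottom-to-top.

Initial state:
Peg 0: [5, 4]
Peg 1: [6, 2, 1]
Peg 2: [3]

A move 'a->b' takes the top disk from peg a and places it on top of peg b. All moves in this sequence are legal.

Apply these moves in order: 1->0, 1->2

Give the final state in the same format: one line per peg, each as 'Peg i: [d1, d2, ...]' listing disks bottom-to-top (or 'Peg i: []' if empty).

After move 1 (1->0):
Peg 0: [5, 4, 1]
Peg 1: [6, 2]
Peg 2: [3]

After move 2 (1->2):
Peg 0: [5, 4, 1]
Peg 1: [6]
Peg 2: [3, 2]

Answer: Peg 0: [5, 4, 1]
Peg 1: [6]
Peg 2: [3, 2]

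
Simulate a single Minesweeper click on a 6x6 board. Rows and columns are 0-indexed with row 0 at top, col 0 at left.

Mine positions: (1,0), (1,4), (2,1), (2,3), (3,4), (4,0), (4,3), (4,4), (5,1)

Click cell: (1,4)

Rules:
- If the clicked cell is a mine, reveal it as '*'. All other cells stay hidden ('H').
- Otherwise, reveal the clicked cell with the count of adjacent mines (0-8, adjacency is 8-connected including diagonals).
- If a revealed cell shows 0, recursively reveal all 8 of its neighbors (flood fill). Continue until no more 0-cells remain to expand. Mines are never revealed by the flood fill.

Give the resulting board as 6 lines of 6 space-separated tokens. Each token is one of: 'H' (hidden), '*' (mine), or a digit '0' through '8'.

H H H H H H
H H H H * H
H H H H H H
H H H H H H
H H H H H H
H H H H H H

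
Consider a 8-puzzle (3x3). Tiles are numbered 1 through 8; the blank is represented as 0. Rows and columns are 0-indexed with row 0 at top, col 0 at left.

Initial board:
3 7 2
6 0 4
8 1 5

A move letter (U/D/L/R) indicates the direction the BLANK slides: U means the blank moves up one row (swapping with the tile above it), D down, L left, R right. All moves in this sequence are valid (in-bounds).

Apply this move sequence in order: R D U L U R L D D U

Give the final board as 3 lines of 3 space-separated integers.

Answer: 3 7 2
6 0 4
8 1 5

Derivation:
After move 1 (R):
3 7 2
6 4 0
8 1 5

After move 2 (D):
3 7 2
6 4 5
8 1 0

After move 3 (U):
3 7 2
6 4 0
8 1 5

After move 4 (L):
3 7 2
6 0 4
8 1 5

After move 5 (U):
3 0 2
6 7 4
8 1 5

After move 6 (R):
3 2 0
6 7 4
8 1 5

After move 7 (L):
3 0 2
6 7 4
8 1 5

After move 8 (D):
3 7 2
6 0 4
8 1 5

After move 9 (D):
3 7 2
6 1 4
8 0 5

After move 10 (U):
3 7 2
6 0 4
8 1 5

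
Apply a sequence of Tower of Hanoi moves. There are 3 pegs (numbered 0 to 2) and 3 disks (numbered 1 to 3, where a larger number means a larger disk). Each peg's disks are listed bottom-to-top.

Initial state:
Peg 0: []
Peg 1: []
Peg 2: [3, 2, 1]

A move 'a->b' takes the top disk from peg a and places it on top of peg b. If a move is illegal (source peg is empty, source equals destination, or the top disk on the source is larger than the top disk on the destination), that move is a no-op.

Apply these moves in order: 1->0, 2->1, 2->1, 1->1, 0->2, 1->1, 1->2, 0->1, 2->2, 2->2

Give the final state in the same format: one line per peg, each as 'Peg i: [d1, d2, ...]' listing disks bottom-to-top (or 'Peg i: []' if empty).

Answer: Peg 0: []
Peg 1: []
Peg 2: [3, 2, 1]

Derivation:
After move 1 (1->0):
Peg 0: []
Peg 1: []
Peg 2: [3, 2, 1]

After move 2 (2->1):
Peg 0: []
Peg 1: [1]
Peg 2: [3, 2]

After move 3 (2->1):
Peg 0: []
Peg 1: [1]
Peg 2: [3, 2]

After move 4 (1->1):
Peg 0: []
Peg 1: [1]
Peg 2: [3, 2]

After move 5 (0->2):
Peg 0: []
Peg 1: [1]
Peg 2: [3, 2]

After move 6 (1->1):
Peg 0: []
Peg 1: [1]
Peg 2: [3, 2]

After move 7 (1->2):
Peg 0: []
Peg 1: []
Peg 2: [3, 2, 1]

After move 8 (0->1):
Peg 0: []
Peg 1: []
Peg 2: [3, 2, 1]

After move 9 (2->2):
Peg 0: []
Peg 1: []
Peg 2: [3, 2, 1]

After move 10 (2->2):
Peg 0: []
Peg 1: []
Peg 2: [3, 2, 1]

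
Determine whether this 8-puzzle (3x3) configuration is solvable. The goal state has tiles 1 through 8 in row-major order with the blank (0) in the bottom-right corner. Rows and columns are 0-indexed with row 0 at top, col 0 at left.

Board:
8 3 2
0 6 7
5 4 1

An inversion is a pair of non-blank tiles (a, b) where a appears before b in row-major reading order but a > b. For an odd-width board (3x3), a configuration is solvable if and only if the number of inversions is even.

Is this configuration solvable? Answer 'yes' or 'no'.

Answer: no

Derivation:
Inversions (pairs i<j in row-major order where tile[i] > tile[j] > 0): 19
19 is odd, so the puzzle is not solvable.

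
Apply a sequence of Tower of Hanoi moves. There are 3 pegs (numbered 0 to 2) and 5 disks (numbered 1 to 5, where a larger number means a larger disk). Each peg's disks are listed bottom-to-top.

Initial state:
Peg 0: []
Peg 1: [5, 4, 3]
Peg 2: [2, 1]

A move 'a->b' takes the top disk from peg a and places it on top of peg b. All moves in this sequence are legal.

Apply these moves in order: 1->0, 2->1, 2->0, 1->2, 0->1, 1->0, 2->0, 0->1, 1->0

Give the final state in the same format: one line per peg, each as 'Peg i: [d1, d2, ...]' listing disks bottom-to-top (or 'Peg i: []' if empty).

After move 1 (1->0):
Peg 0: [3]
Peg 1: [5, 4]
Peg 2: [2, 1]

After move 2 (2->1):
Peg 0: [3]
Peg 1: [5, 4, 1]
Peg 2: [2]

After move 3 (2->0):
Peg 0: [3, 2]
Peg 1: [5, 4, 1]
Peg 2: []

After move 4 (1->2):
Peg 0: [3, 2]
Peg 1: [5, 4]
Peg 2: [1]

After move 5 (0->1):
Peg 0: [3]
Peg 1: [5, 4, 2]
Peg 2: [1]

After move 6 (1->0):
Peg 0: [3, 2]
Peg 1: [5, 4]
Peg 2: [1]

After move 7 (2->0):
Peg 0: [3, 2, 1]
Peg 1: [5, 4]
Peg 2: []

After move 8 (0->1):
Peg 0: [3, 2]
Peg 1: [5, 4, 1]
Peg 2: []

After move 9 (1->0):
Peg 0: [3, 2, 1]
Peg 1: [5, 4]
Peg 2: []

Answer: Peg 0: [3, 2, 1]
Peg 1: [5, 4]
Peg 2: []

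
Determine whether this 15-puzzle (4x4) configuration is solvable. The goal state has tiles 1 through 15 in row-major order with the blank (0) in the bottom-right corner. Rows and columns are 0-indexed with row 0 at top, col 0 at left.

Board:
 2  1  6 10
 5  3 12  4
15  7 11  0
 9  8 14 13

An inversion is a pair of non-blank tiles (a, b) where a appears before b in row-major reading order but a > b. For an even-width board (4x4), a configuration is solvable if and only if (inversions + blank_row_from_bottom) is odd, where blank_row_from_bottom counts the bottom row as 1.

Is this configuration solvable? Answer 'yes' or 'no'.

Inversions: 27
Blank is in row 2 (0-indexed from top), which is row 2 counting from the bottom (bottom = 1).
27 + 2 = 29, which is odd, so the puzzle is solvable.

Answer: yes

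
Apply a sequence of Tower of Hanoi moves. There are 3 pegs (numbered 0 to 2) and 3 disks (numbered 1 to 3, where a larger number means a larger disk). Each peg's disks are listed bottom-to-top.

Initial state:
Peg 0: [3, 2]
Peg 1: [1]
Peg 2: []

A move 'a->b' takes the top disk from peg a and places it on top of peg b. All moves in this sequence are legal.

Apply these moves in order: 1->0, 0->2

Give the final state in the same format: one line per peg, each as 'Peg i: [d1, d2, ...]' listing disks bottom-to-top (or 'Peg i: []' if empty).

After move 1 (1->0):
Peg 0: [3, 2, 1]
Peg 1: []
Peg 2: []

After move 2 (0->2):
Peg 0: [3, 2]
Peg 1: []
Peg 2: [1]

Answer: Peg 0: [3, 2]
Peg 1: []
Peg 2: [1]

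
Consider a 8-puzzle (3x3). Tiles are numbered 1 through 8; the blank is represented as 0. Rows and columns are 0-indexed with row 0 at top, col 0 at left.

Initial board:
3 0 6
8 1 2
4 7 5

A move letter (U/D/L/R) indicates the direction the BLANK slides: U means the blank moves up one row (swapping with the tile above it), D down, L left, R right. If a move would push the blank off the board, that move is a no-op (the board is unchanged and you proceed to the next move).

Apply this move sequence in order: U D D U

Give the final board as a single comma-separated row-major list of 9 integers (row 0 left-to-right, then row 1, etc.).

Answer: 3, 1, 6, 8, 0, 2, 4, 7, 5

Derivation:
After move 1 (U):
3 0 6
8 1 2
4 7 5

After move 2 (D):
3 1 6
8 0 2
4 7 5

After move 3 (D):
3 1 6
8 7 2
4 0 5

After move 4 (U):
3 1 6
8 0 2
4 7 5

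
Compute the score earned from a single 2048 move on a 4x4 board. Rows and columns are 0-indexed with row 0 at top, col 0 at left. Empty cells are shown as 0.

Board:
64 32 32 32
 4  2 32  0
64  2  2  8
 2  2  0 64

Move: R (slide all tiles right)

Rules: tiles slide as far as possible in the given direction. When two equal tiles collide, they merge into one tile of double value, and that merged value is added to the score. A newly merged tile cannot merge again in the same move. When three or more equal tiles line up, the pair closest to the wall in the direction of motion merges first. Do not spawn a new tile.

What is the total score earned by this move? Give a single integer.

Slide right:
row 0: [64, 32, 32, 32] -> [0, 64, 32, 64]  score +64 (running 64)
row 1: [4, 2, 32, 0] -> [0, 4, 2, 32]  score +0 (running 64)
row 2: [64, 2, 2, 8] -> [0, 64, 4, 8]  score +4 (running 68)
row 3: [2, 2, 0, 64] -> [0, 0, 4, 64]  score +4 (running 72)
Board after move:
 0 64 32 64
 0  4  2 32
 0 64  4  8
 0  0  4 64

Answer: 72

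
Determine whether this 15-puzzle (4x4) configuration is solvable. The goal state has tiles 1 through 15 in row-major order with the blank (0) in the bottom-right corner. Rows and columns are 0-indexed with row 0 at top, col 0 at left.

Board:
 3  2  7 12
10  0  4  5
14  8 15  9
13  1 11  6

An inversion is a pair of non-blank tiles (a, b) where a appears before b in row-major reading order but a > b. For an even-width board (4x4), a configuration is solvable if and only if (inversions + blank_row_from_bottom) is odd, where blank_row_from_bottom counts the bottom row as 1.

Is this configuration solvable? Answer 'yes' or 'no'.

Inversions: 42
Blank is in row 1 (0-indexed from top), which is row 3 counting from the bottom (bottom = 1).
42 + 3 = 45, which is odd, so the puzzle is solvable.

Answer: yes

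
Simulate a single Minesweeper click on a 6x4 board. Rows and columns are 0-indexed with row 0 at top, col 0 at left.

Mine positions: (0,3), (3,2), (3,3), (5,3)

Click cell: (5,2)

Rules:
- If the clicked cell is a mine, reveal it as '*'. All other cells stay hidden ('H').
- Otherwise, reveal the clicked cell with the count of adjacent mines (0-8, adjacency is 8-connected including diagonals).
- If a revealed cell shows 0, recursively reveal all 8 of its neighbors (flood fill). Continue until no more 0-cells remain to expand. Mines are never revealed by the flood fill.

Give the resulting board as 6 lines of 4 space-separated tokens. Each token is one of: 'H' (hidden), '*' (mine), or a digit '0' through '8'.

H H H H
H H H H
H H H H
H H H H
H H H H
H H 1 H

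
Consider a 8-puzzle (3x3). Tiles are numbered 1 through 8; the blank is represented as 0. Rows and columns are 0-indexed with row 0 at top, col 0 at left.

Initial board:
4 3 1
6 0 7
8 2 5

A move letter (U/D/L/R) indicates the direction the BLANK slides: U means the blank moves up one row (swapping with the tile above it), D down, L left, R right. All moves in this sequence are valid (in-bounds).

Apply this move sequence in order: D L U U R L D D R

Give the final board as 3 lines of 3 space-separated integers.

After move 1 (D):
4 3 1
6 2 7
8 0 5

After move 2 (L):
4 3 1
6 2 7
0 8 5

After move 3 (U):
4 3 1
0 2 7
6 8 5

After move 4 (U):
0 3 1
4 2 7
6 8 5

After move 5 (R):
3 0 1
4 2 7
6 8 5

After move 6 (L):
0 3 1
4 2 7
6 8 5

After move 7 (D):
4 3 1
0 2 7
6 8 5

After move 8 (D):
4 3 1
6 2 7
0 8 5

After move 9 (R):
4 3 1
6 2 7
8 0 5

Answer: 4 3 1
6 2 7
8 0 5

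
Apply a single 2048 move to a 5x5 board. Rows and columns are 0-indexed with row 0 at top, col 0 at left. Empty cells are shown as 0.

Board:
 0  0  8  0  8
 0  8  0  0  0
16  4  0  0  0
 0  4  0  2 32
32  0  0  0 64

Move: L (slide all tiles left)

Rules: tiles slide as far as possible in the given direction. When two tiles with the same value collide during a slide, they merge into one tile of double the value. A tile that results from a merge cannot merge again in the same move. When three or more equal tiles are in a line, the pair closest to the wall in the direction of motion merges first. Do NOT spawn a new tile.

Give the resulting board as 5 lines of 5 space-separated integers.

Slide left:
row 0: [0, 0, 8, 0, 8] -> [16, 0, 0, 0, 0]
row 1: [0, 8, 0, 0, 0] -> [8, 0, 0, 0, 0]
row 2: [16, 4, 0, 0, 0] -> [16, 4, 0, 0, 0]
row 3: [0, 4, 0, 2, 32] -> [4, 2, 32, 0, 0]
row 4: [32, 0, 0, 0, 64] -> [32, 64, 0, 0, 0]

Answer: 16  0  0  0  0
 8  0  0  0  0
16  4  0  0  0
 4  2 32  0  0
32 64  0  0  0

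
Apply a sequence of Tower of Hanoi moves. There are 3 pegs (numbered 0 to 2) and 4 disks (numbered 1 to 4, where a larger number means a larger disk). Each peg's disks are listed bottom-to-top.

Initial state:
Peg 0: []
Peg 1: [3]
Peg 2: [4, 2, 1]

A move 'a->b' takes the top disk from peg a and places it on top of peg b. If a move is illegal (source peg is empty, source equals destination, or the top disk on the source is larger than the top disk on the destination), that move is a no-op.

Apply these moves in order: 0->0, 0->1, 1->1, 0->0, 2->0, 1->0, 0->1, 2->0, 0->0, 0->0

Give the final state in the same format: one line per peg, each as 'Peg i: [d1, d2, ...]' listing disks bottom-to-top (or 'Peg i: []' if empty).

After move 1 (0->0):
Peg 0: []
Peg 1: [3]
Peg 2: [4, 2, 1]

After move 2 (0->1):
Peg 0: []
Peg 1: [3]
Peg 2: [4, 2, 1]

After move 3 (1->1):
Peg 0: []
Peg 1: [3]
Peg 2: [4, 2, 1]

After move 4 (0->0):
Peg 0: []
Peg 1: [3]
Peg 2: [4, 2, 1]

After move 5 (2->0):
Peg 0: [1]
Peg 1: [3]
Peg 2: [4, 2]

After move 6 (1->0):
Peg 0: [1]
Peg 1: [3]
Peg 2: [4, 2]

After move 7 (0->1):
Peg 0: []
Peg 1: [3, 1]
Peg 2: [4, 2]

After move 8 (2->0):
Peg 0: [2]
Peg 1: [3, 1]
Peg 2: [4]

After move 9 (0->0):
Peg 0: [2]
Peg 1: [3, 1]
Peg 2: [4]

After move 10 (0->0):
Peg 0: [2]
Peg 1: [3, 1]
Peg 2: [4]

Answer: Peg 0: [2]
Peg 1: [3, 1]
Peg 2: [4]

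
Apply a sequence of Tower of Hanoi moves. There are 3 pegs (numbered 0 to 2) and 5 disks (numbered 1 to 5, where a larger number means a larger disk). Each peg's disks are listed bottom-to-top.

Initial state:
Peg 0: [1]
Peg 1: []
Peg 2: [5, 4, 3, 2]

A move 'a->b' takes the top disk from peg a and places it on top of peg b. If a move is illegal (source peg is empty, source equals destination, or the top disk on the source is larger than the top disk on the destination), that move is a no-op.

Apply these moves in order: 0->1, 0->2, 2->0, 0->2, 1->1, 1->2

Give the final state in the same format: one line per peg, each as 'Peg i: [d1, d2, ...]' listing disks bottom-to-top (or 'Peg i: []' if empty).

After move 1 (0->1):
Peg 0: []
Peg 1: [1]
Peg 2: [5, 4, 3, 2]

After move 2 (0->2):
Peg 0: []
Peg 1: [1]
Peg 2: [5, 4, 3, 2]

After move 3 (2->0):
Peg 0: [2]
Peg 1: [1]
Peg 2: [5, 4, 3]

After move 4 (0->2):
Peg 0: []
Peg 1: [1]
Peg 2: [5, 4, 3, 2]

After move 5 (1->1):
Peg 0: []
Peg 1: [1]
Peg 2: [5, 4, 3, 2]

After move 6 (1->2):
Peg 0: []
Peg 1: []
Peg 2: [5, 4, 3, 2, 1]

Answer: Peg 0: []
Peg 1: []
Peg 2: [5, 4, 3, 2, 1]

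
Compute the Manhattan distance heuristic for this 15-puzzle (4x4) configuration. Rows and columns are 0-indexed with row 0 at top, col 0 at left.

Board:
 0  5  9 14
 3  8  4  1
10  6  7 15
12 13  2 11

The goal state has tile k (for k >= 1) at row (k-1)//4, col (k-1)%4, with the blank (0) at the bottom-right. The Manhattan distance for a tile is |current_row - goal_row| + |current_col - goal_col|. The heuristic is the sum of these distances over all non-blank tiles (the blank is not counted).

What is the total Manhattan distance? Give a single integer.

Tile 5: (0,1)->(1,0) = 2
Tile 9: (0,2)->(2,0) = 4
Tile 14: (0,3)->(3,1) = 5
Tile 3: (1,0)->(0,2) = 3
Tile 8: (1,1)->(1,3) = 2
Tile 4: (1,2)->(0,3) = 2
Tile 1: (1,3)->(0,0) = 4
Tile 10: (2,0)->(2,1) = 1
Tile 6: (2,1)->(1,1) = 1
Tile 7: (2,2)->(1,2) = 1
Tile 15: (2,3)->(3,2) = 2
Tile 12: (3,0)->(2,3) = 4
Tile 13: (3,1)->(3,0) = 1
Tile 2: (3,2)->(0,1) = 4
Tile 11: (3,3)->(2,2) = 2
Sum: 2 + 4 + 5 + 3 + 2 + 2 + 4 + 1 + 1 + 1 + 2 + 4 + 1 + 4 + 2 = 38

Answer: 38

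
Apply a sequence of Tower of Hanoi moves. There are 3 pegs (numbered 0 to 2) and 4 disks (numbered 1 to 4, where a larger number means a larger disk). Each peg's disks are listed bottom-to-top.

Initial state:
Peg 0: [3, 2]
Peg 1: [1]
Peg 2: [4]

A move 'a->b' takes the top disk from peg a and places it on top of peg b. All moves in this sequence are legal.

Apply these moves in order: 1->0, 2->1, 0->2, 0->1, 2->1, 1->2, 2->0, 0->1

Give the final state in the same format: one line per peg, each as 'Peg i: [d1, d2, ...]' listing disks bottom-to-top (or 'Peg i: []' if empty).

Answer: Peg 0: [3]
Peg 1: [4, 2, 1]
Peg 2: []

Derivation:
After move 1 (1->0):
Peg 0: [3, 2, 1]
Peg 1: []
Peg 2: [4]

After move 2 (2->1):
Peg 0: [3, 2, 1]
Peg 1: [4]
Peg 2: []

After move 3 (0->2):
Peg 0: [3, 2]
Peg 1: [4]
Peg 2: [1]

After move 4 (0->1):
Peg 0: [3]
Peg 1: [4, 2]
Peg 2: [1]

After move 5 (2->1):
Peg 0: [3]
Peg 1: [4, 2, 1]
Peg 2: []

After move 6 (1->2):
Peg 0: [3]
Peg 1: [4, 2]
Peg 2: [1]

After move 7 (2->0):
Peg 0: [3, 1]
Peg 1: [4, 2]
Peg 2: []

After move 8 (0->1):
Peg 0: [3]
Peg 1: [4, 2, 1]
Peg 2: []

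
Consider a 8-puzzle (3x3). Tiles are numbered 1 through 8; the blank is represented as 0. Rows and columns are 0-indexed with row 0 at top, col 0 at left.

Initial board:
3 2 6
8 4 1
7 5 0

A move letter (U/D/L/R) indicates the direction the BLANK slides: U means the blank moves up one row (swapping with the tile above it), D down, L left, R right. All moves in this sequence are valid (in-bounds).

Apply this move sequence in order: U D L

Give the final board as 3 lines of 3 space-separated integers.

Answer: 3 2 6
8 4 1
7 0 5

Derivation:
After move 1 (U):
3 2 6
8 4 0
7 5 1

After move 2 (D):
3 2 6
8 4 1
7 5 0

After move 3 (L):
3 2 6
8 4 1
7 0 5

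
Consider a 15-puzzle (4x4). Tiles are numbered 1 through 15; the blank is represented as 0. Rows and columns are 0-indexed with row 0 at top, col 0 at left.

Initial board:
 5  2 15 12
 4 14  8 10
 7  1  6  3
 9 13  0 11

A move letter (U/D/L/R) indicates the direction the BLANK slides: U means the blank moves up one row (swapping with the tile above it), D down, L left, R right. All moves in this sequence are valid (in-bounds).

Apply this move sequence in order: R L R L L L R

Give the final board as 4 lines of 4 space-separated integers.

Answer:  5  2 15 12
 4 14  8 10
 7  1  6  3
 9  0 13 11

Derivation:
After move 1 (R):
 5  2 15 12
 4 14  8 10
 7  1  6  3
 9 13 11  0

After move 2 (L):
 5  2 15 12
 4 14  8 10
 7  1  6  3
 9 13  0 11

After move 3 (R):
 5  2 15 12
 4 14  8 10
 7  1  6  3
 9 13 11  0

After move 4 (L):
 5  2 15 12
 4 14  8 10
 7  1  6  3
 9 13  0 11

After move 5 (L):
 5  2 15 12
 4 14  8 10
 7  1  6  3
 9  0 13 11

After move 6 (L):
 5  2 15 12
 4 14  8 10
 7  1  6  3
 0  9 13 11

After move 7 (R):
 5  2 15 12
 4 14  8 10
 7  1  6  3
 9  0 13 11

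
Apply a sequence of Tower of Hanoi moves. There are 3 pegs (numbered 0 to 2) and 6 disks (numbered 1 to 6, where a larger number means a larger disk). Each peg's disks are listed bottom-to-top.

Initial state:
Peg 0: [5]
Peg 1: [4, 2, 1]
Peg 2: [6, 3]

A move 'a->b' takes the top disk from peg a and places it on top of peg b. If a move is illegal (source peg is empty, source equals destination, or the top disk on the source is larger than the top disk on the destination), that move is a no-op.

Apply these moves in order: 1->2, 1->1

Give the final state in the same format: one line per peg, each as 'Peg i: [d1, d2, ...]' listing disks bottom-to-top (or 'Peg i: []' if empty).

After move 1 (1->2):
Peg 0: [5]
Peg 1: [4, 2]
Peg 2: [6, 3, 1]

After move 2 (1->1):
Peg 0: [5]
Peg 1: [4, 2]
Peg 2: [6, 3, 1]

Answer: Peg 0: [5]
Peg 1: [4, 2]
Peg 2: [6, 3, 1]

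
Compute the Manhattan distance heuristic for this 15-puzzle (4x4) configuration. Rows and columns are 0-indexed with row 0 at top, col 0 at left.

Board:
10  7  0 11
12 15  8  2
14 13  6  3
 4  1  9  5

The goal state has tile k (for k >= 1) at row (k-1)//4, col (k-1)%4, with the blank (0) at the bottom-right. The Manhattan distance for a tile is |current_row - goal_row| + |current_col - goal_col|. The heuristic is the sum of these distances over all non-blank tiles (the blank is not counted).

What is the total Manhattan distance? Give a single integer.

Answer: 46

Derivation:
Tile 10: at (0,0), goal (2,1), distance |0-2|+|0-1| = 3
Tile 7: at (0,1), goal (1,2), distance |0-1|+|1-2| = 2
Tile 11: at (0,3), goal (2,2), distance |0-2|+|3-2| = 3
Tile 12: at (1,0), goal (2,3), distance |1-2|+|0-3| = 4
Tile 15: at (1,1), goal (3,2), distance |1-3|+|1-2| = 3
Tile 8: at (1,2), goal (1,3), distance |1-1|+|2-3| = 1
Tile 2: at (1,3), goal (0,1), distance |1-0|+|3-1| = 3
Tile 14: at (2,0), goal (3,1), distance |2-3|+|0-1| = 2
Tile 13: at (2,1), goal (3,0), distance |2-3|+|1-0| = 2
Tile 6: at (2,2), goal (1,1), distance |2-1|+|2-1| = 2
Tile 3: at (2,3), goal (0,2), distance |2-0|+|3-2| = 3
Tile 4: at (3,0), goal (0,3), distance |3-0|+|0-3| = 6
Tile 1: at (3,1), goal (0,0), distance |3-0|+|1-0| = 4
Tile 9: at (3,2), goal (2,0), distance |3-2|+|2-0| = 3
Tile 5: at (3,3), goal (1,0), distance |3-1|+|3-0| = 5
Sum: 3 + 2 + 3 + 4 + 3 + 1 + 3 + 2 + 2 + 2 + 3 + 6 + 4 + 3 + 5 = 46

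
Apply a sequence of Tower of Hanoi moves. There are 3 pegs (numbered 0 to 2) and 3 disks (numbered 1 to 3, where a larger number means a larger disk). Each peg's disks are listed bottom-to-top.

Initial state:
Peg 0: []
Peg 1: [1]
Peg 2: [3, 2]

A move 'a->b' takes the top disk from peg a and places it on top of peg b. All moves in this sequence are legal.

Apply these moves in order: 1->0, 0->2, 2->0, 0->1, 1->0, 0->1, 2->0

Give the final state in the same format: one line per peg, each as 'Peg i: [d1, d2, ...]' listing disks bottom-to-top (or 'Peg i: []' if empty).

Answer: Peg 0: [2]
Peg 1: [1]
Peg 2: [3]

Derivation:
After move 1 (1->0):
Peg 0: [1]
Peg 1: []
Peg 2: [3, 2]

After move 2 (0->2):
Peg 0: []
Peg 1: []
Peg 2: [3, 2, 1]

After move 3 (2->0):
Peg 0: [1]
Peg 1: []
Peg 2: [3, 2]

After move 4 (0->1):
Peg 0: []
Peg 1: [1]
Peg 2: [3, 2]

After move 5 (1->0):
Peg 0: [1]
Peg 1: []
Peg 2: [3, 2]

After move 6 (0->1):
Peg 0: []
Peg 1: [1]
Peg 2: [3, 2]

After move 7 (2->0):
Peg 0: [2]
Peg 1: [1]
Peg 2: [3]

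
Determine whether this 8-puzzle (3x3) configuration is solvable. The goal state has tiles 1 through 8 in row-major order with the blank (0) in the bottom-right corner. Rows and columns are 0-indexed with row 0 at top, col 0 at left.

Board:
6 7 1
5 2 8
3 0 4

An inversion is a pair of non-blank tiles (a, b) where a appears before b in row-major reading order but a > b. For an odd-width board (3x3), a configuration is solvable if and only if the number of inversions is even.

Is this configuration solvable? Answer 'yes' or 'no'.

Answer: no

Derivation:
Inversions (pairs i<j in row-major order where tile[i] > tile[j] > 0): 15
15 is odd, so the puzzle is not solvable.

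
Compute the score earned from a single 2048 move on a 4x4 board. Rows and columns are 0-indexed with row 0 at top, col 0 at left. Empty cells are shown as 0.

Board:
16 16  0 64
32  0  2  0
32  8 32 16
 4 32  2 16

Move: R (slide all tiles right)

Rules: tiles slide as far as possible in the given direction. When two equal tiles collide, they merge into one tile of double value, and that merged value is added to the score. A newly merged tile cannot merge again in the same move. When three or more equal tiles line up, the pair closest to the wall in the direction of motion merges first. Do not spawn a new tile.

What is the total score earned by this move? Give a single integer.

Slide right:
row 0: [16, 16, 0, 64] -> [0, 0, 32, 64]  score +32 (running 32)
row 1: [32, 0, 2, 0] -> [0, 0, 32, 2]  score +0 (running 32)
row 2: [32, 8, 32, 16] -> [32, 8, 32, 16]  score +0 (running 32)
row 3: [4, 32, 2, 16] -> [4, 32, 2, 16]  score +0 (running 32)
Board after move:
 0  0 32 64
 0  0 32  2
32  8 32 16
 4 32  2 16

Answer: 32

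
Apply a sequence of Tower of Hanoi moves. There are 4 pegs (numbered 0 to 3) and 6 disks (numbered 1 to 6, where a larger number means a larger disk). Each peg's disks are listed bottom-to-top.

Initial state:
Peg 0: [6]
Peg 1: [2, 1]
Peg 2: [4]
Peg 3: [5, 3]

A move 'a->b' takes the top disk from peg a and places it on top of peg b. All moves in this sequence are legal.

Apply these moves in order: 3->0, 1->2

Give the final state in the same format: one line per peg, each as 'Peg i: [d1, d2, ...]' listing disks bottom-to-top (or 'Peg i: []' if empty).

Answer: Peg 0: [6, 3]
Peg 1: [2]
Peg 2: [4, 1]
Peg 3: [5]

Derivation:
After move 1 (3->0):
Peg 0: [6, 3]
Peg 1: [2, 1]
Peg 2: [4]
Peg 3: [5]

After move 2 (1->2):
Peg 0: [6, 3]
Peg 1: [2]
Peg 2: [4, 1]
Peg 3: [5]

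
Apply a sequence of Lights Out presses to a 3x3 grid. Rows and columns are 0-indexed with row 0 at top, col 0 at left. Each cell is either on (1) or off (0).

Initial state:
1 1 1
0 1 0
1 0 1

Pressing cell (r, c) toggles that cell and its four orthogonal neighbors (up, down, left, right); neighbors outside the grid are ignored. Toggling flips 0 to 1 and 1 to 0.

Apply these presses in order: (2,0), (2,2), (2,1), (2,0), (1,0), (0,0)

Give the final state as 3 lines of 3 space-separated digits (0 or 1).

After press 1 at (2,0):
1 1 1
1 1 0
0 1 1

After press 2 at (2,2):
1 1 1
1 1 1
0 0 0

After press 3 at (2,1):
1 1 1
1 0 1
1 1 1

After press 4 at (2,0):
1 1 1
0 0 1
0 0 1

After press 5 at (1,0):
0 1 1
1 1 1
1 0 1

After press 6 at (0,0):
1 0 1
0 1 1
1 0 1

Answer: 1 0 1
0 1 1
1 0 1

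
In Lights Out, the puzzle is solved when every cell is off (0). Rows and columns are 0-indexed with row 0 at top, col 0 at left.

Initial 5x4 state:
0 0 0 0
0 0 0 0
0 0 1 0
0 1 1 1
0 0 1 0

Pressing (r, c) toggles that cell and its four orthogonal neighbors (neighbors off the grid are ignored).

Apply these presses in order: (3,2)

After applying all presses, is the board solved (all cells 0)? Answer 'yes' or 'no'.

After press 1 at (3,2):
0 0 0 0
0 0 0 0
0 0 0 0
0 0 0 0
0 0 0 0

Lights still on: 0

Answer: yes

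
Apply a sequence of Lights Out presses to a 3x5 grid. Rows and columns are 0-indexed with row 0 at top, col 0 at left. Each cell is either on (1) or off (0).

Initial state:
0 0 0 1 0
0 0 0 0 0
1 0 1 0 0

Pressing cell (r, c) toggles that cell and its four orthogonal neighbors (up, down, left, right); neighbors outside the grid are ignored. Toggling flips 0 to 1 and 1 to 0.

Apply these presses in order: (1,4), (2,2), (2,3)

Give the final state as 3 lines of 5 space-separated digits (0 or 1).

Answer: 0 0 0 1 1
0 0 1 0 1
1 1 1 0 0

Derivation:
After press 1 at (1,4):
0 0 0 1 1
0 0 0 1 1
1 0 1 0 1

After press 2 at (2,2):
0 0 0 1 1
0 0 1 1 1
1 1 0 1 1

After press 3 at (2,3):
0 0 0 1 1
0 0 1 0 1
1 1 1 0 0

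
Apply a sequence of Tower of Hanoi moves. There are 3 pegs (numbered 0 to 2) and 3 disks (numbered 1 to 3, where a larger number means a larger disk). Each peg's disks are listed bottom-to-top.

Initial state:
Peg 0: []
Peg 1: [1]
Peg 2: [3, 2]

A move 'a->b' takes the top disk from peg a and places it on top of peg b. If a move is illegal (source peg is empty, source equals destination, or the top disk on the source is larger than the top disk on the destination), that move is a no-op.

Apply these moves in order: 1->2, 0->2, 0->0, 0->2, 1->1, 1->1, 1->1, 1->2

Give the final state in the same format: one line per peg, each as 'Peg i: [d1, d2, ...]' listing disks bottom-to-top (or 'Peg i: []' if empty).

After move 1 (1->2):
Peg 0: []
Peg 1: []
Peg 2: [3, 2, 1]

After move 2 (0->2):
Peg 0: []
Peg 1: []
Peg 2: [3, 2, 1]

After move 3 (0->0):
Peg 0: []
Peg 1: []
Peg 2: [3, 2, 1]

After move 4 (0->2):
Peg 0: []
Peg 1: []
Peg 2: [3, 2, 1]

After move 5 (1->1):
Peg 0: []
Peg 1: []
Peg 2: [3, 2, 1]

After move 6 (1->1):
Peg 0: []
Peg 1: []
Peg 2: [3, 2, 1]

After move 7 (1->1):
Peg 0: []
Peg 1: []
Peg 2: [3, 2, 1]

After move 8 (1->2):
Peg 0: []
Peg 1: []
Peg 2: [3, 2, 1]

Answer: Peg 0: []
Peg 1: []
Peg 2: [3, 2, 1]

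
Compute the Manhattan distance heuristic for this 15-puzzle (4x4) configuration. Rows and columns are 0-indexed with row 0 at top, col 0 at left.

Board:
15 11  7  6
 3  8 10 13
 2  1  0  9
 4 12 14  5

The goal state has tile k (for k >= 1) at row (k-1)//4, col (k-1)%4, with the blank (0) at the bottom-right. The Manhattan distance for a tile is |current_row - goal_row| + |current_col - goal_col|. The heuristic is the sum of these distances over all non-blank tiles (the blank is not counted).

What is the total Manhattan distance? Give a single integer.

Tile 15: at (0,0), goal (3,2), distance |0-3|+|0-2| = 5
Tile 11: at (0,1), goal (2,2), distance |0-2|+|1-2| = 3
Tile 7: at (0,2), goal (1,2), distance |0-1|+|2-2| = 1
Tile 6: at (0,3), goal (1,1), distance |0-1|+|3-1| = 3
Tile 3: at (1,0), goal (0,2), distance |1-0|+|0-2| = 3
Tile 8: at (1,1), goal (1,3), distance |1-1|+|1-3| = 2
Tile 10: at (1,2), goal (2,1), distance |1-2|+|2-1| = 2
Tile 13: at (1,3), goal (3,0), distance |1-3|+|3-0| = 5
Tile 2: at (2,0), goal (0,1), distance |2-0|+|0-1| = 3
Tile 1: at (2,1), goal (0,0), distance |2-0|+|1-0| = 3
Tile 9: at (2,3), goal (2,0), distance |2-2|+|3-0| = 3
Tile 4: at (3,0), goal (0,3), distance |3-0|+|0-3| = 6
Tile 12: at (3,1), goal (2,3), distance |3-2|+|1-3| = 3
Tile 14: at (3,2), goal (3,1), distance |3-3|+|2-1| = 1
Tile 5: at (3,3), goal (1,0), distance |3-1|+|3-0| = 5
Sum: 5 + 3 + 1 + 3 + 3 + 2 + 2 + 5 + 3 + 3 + 3 + 6 + 3 + 1 + 5 = 48

Answer: 48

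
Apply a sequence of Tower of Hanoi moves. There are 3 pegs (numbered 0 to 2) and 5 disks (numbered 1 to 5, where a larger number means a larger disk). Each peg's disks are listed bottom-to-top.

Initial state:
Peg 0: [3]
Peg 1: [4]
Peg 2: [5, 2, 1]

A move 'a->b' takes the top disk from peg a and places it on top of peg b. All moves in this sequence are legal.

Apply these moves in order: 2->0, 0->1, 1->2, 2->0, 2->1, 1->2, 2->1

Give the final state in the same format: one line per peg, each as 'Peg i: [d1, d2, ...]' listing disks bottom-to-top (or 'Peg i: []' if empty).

After move 1 (2->0):
Peg 0: [3, 1]
Peg 1: [4]
Peg 2: [5, 2]

After move 2 (0->1):
Peg 0: [3]
Peg 1: [4, 1]
Peg 2: [5, 2]

After move 3 (1->2):
Peg 0: [3]
Peg 1: [4]
Peg 2: [5, 2, 1]

After move 4 (2->0):
Peg 0: [3, 1]
Peg 1: [4]
Peg 2: [5, 2]

After move 5 (2->1):
Peg 0: [3, 1]
Peg 1: [4, 2]
Peg 2: [5]

After move 6 (1->2):
Peg 0: [3, 1]
Peg 1: [4]
Peg 2: [5, 2]

After move 7 (2->1):
Peg 0: [3, 1]
Peg 1: [4, 2]
Peg 2: [5]

Answer: Peg 0: [3, 1]
Peg 1: [4, 2]
Peg 2: [5]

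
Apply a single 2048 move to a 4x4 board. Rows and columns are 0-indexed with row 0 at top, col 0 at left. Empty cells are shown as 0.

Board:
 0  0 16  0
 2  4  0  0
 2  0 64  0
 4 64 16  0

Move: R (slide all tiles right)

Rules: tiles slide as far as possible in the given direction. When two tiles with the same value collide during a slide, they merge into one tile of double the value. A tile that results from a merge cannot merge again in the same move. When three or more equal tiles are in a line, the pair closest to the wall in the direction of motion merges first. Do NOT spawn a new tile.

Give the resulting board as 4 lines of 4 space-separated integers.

Answer:  0  0  0 16
 0  0  2  4
 0  0  2 64
 0  4 64 16

Derivation:
Slide right:
row 0: [0, 0, 16, 0] -> [0, 0, 0, 16]
row 1: [2, 4, 0, 0] -> [0, 0, 2, 4]
row 2: [2, 0, 64, 0] -> [0, 0, 2, 64]
row 3: [4, 64, 16, 0] -> [0, 4, 64, 16]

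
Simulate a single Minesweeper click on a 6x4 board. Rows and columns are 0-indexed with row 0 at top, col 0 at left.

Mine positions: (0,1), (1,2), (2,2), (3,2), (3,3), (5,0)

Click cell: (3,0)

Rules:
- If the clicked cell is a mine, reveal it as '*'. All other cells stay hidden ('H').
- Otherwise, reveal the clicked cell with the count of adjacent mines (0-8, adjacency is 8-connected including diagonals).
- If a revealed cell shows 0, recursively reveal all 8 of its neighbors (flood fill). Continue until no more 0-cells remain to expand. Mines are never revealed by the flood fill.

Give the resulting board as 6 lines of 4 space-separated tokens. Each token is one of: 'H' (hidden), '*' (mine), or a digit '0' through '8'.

H H H H
1 3 H H
0 3 H H
0 2 H H
1 2 H H
H H H H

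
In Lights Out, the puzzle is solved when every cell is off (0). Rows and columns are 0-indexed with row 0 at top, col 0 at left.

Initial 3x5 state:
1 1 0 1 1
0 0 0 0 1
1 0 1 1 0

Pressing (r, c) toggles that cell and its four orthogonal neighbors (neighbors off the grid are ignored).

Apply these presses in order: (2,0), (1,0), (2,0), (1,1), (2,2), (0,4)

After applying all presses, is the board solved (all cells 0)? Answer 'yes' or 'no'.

After press 1 at (2,0):
1 1 0 1 1
1 0 0 0 1
0 1 1 1 0

After press 2 at (1,0):
0 1 0 1 1
0 1 0 0 1
1 1 1 1 0

After press 3 at (2,0):
0 1 0 1 1
1 1 0 0 1
0 0 1 1 0

After press 4 at (1,1):
0 0 0 1 1
0 0 1 0 1
0 1 1 1 0

After press 5 at (2,2):
0 0 0 1 1
0 0 0 0 1
0 0 0 0 0

After press 6 at (0,4):
0 0 0 0 0
0 0 0 0 0
0 0 0 0 0

Lights still on: 0

Answer: yes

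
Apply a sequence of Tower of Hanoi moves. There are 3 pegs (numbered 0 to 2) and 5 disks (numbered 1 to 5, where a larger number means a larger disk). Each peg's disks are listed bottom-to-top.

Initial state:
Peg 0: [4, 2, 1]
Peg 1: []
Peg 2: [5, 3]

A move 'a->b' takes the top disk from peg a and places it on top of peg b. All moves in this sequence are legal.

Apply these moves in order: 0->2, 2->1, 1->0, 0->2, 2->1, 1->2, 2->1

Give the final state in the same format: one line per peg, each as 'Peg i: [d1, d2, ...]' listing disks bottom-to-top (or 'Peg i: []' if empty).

After move 1 (0->2):
Peg 0: [4, 2]
Peg 1: []
Peg 2: [5, 3, 1]

After move 2 (2->1):
Peg 0: [4, 2]
Peg 1: [1]
Peg 2: [5, 3]

After move 3 (1->0):
Peg 0: [4, 2, 1]
Peg 1: []
Peg 2: [5, 3]

After move 4 (0->2):
Peg 0: [4, 2]
Peg 1: []
Peg 2: [5, 3, 1]

After move 5 (2->1):
Peg 0: [4, 2]
Peg 1: [1]
Peg 2: [5, 3]

After move 6 (1->2):
Peg 0: [4, 2]
Peg 1: []
Peg 2: [5, 3, 1]

After move 7 (2->1):
Peg 0: [4, 2]
Peg 1: [1]
Peg 2: [5, 3]

Answer: Peg 0: [4, 2]
Peg 1: [1]
Peg 2: [5, 3]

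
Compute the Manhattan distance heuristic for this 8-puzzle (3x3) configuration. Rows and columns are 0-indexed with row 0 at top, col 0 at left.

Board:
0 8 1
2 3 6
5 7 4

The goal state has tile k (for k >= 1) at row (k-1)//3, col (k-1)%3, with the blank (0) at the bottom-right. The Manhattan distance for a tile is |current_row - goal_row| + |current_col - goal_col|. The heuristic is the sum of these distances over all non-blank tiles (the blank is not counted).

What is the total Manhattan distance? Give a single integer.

Answer: 14

Derivation:
Tile 8: (0,1)->(2,1) = 2
Tile 1: (0,2)->(0,0) = 2
Tile 2: (1,0)->(0,1) = 2
Tile 3: (1,1)->(0,2) = 2
Tile 6: (1,2)->(1,2) = 0
Tile 5: (2,0)->(1,1) = 2
Tile 7: (2,1)->(2,0) = 1
Tile 4: (2,2)->(1,0) = 3
Sum: 2 + 2 + 2 + 2 + 0 + 2 + 1 + 3 = 14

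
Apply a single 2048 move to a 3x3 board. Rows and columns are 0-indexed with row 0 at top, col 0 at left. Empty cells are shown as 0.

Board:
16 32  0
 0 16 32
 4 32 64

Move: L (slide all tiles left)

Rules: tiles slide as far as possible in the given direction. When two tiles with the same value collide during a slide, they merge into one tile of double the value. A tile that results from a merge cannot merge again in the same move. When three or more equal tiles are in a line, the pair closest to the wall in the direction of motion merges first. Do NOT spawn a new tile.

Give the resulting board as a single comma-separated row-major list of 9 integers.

Answer: 16, 32, 0, 16, 32, 0, 4, 32, 64

Derivation:
Slide left:
row 0: [16, 32, 0] -> [16, 32, 0]
row 1: [0, 16, 32] -> [16, 32, 0]
row 2: [4, 32, 64] -> [4, 32, 64]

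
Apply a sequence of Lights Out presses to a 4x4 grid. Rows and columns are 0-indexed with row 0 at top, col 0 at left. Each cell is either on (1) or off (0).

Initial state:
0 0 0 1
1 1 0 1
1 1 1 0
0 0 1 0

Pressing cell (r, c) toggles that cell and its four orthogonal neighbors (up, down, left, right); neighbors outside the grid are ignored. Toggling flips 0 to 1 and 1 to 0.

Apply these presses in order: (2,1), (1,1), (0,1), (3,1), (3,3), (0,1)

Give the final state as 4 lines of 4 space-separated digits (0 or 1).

After press 1 at (2,1):
0 0 0 1
1 0 0 1
0 0 0 0
0 1 1 0

After press 2 at (1,1):
0 1 0 1
0 1 1 1
0 1 0 0
0 1 1 0

After press 3 at (0,1):
1 0 1 1
0 0 1 1
0 1 0 0
0 1 1 0

After press 4 at (3,1):
1 0 1 1
0 0 1 1
0 0 0 0
1 0 0 0

After press 5 at (3,3):
1 0 1 1
0 0 1 1
0 0 0 1
1 0 1 1

After press 6 at (0,1):
0 1 0 1
0 1 1 1
0 0 0 1
1 0 1 1

Answer: 0 1 0 1
0 1 1 1
0 0 0 1
1 0 1 1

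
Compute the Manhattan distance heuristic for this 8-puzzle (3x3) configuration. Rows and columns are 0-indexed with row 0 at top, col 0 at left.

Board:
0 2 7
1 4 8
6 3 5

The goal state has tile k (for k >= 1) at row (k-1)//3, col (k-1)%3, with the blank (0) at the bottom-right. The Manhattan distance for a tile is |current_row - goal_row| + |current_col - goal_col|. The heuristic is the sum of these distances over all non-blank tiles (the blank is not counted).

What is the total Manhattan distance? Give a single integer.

Tile 2: (0,1)->(0,1) = 0
Tile 7: (0,2)->(2,0) = 4
Tile 1: (1,0)->(0,0) = 1
Tile 4: (1,1)->(1,0) = 1
Tile 8: (1,2)->(2,1) = 2
Tile 6: (2,0)->(1,2) = 3
Tile 3: (2,1)->(0,2) = 3
Tile 5: (2,2)->(1,1) = 2
Sum: 0 + 4 + 1 + 1 + 2 + 3 + 3 + 2 = 16

Answer: 16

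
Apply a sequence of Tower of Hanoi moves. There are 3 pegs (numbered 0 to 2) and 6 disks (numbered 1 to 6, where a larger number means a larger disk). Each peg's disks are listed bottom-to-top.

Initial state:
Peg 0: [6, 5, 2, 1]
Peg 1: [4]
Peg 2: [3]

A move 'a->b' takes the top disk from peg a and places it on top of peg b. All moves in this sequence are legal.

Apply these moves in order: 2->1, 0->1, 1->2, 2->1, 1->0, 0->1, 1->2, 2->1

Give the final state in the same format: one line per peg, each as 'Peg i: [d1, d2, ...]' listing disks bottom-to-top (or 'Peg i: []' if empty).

Answer: Peg 0: [6, 5, 2]
Peg 1: [4, 3, 1]
Peg 2: []

Derivation:
After move 1 (2->1):
Peg 0: [6, 5, 2, 1]
Peg 1: [4, 3]
Peg 2: []

After move 2 (0->1):
Peg 0: [6, 5, 2]
Peg 1: [4, 3, 1]
Peg 2: []

After move 3 (1->2):
Peg 0: [6, 5, 2]
Peg 1: [4, 3]
Peg 2: [1]

After move 4 (2->1):
Peg 0: [6, 5, 2]
Peg 1: [4, 3, 1]
Peg 2: []

After move 5 (1->0):
Peg 0: [6, 5, 2, 1]
Peg 1: [4, 3]
Peg 2: []

After move 6 (0->1):
Peg 0: [6, 5, 2]
Peg 1: [4, 3, 1]
Peg 2: []

After move 7 (1->2):
Peg 0: [6, 5, 2]
Peg 1: [4, 3]
Peg 2: [1]

After move 8 (2->1):
Peg 0: [6, 5, 2]
Peg 1: [4, 3, 1]
Peg 2: []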